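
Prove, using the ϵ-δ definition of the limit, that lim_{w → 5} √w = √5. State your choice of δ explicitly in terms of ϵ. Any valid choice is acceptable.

Let ϵ > 0. We want δ > 0 such that 0 < |w − 5| < δ implies |√w − √5| < ϵ.
Rationalise: √w − √5 = (w − 5)/(√w + √5), so |√w − √5| = |w − 5|/(√w + √5).
Restrict δ ≤ 5 so that |w − 5| < 5 forces w > 0, and then √w + √5 > √5.
Hence |√w − √5| < |w − 5|/√5, which is < ϵ once |w − 5| < √5·ϵ.
Take δ = min(5, √5·ϵ). If 0 < |w − 5| < δ then w > 0 and |√w − √5| < |w − 5|/√5 < ϵ.

δ = min(5, √5·ϵ)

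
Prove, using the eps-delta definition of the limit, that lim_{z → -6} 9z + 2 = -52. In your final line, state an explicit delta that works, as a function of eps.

delta = eps/9

Let eps > 0 be given. We need delta > 0 so that 0 < |z + 6| < delta implies |(9z + 2) + 52| < eps.
Since (9z + 2) + 52 = 9(z + 6), we have |(9z + 2) + 52| = 9|z + 6|.
So 9|z + 6| < eps exactly when |z + 6| < eps/9.
Take delta = eps/9. If 0 < |z + 6| < delta then |(9z + 2) + 52| = 9|z + 6| < 9·(eps/9) = eps.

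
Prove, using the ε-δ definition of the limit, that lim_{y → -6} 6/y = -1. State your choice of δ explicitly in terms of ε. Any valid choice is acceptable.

δ = min(3, 3ε)

Suppose ε > 0. We seek δ > 0 such that 0 < |y + 6| < δ implies |6/y + 1| < ε.
|6/y + 1| = 6·|-6 − y|/(6·|y|) = 6|y + 6|/(6|y|).
Restrict δ ≤ 3. Then |y + 6| < 3 gives |y| > 3, so 6|y| > 18.
Then |6/y + 1| < 6|y + 6|/18, which is < ε when |y + 6| < 3ε.
Take δ = min(3, 3ε). Then 0 < |y + 6| < δ gives both |y + 6| < 3 and |y + 6| < 3ε, so |6/y + 1| < ε.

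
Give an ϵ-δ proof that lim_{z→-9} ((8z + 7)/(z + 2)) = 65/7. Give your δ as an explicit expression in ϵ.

Suppose ϵ > 0. We want δ > 0 with 0 < |z + 9| < δ ⇒ |(8z + 7)/(z + 2) − (65/7)| < ϵ.
Combining over a common denominator, (8z + 7)/(z + 2) − (65/7) = [(8z + 7)·(-7) − (-65)·(z + 2)] / [(-7)·(z + 2)] = 9(z + 9) / ((-7)(z + 2)).
So |(8z + 7)/(z + 2) − (65/7)| = 9|z + 9| / (7·|z + 2|).
Restrict δ ≤ 7/2. Then |z + 9| < 7/2 gives |z + 2| = |(z + 9) + (-7)| ≥ 7 − 7/2 = 7/2.
Hence |(8z + 7)/(z + 2) − (65/7)| < 9|z + 9|/(7·(7/2)) = (18/49)|z + 9|, which is < ϵ once |z + 9| < (49/18)ϵ.
Take δ = min(7/2, (49/18)ϵ). Then 0 < |z + 9| < δ forces both bounds, so |(8z + 7)/(z + 2) − (65/7)| < ϵ.

δ = min(7/2, (49/18)ϵ)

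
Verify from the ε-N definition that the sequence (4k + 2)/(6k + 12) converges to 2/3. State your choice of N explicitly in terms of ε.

N = 1/ε

Fix ε > 0. For k ≥ 1, |(4k + 2)/(6k + 12) − (2/3)| = |-36|/(6(6k + 12)) = 36/(6(6k + 12)).
Since 6k + 12 ≥ 6k for k ≥ 1, this is ≤ 36/(6·6k) = 1/k.
So |(4k + 2)/(6k + 12) − (2/3)| < ε whenever k > 1/ε.
Take N = 1/ε. If k > N then |(4k + 2)/(6k + 12) − (2/3)| ≤ 1/k < ε.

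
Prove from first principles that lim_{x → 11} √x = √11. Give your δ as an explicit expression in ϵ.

Suppose ϵ > 0. We want δ > 0 such that 0 < |x − 11| < δ implies |√x − √11| < ϵ.
Rationalise: √x − √11 = (x − 11)/(√x + √11), so |√x − √11| = |x − 11|/(√x + √11).
Restrict δ ≤ 11 so that |x − 11| < 11 forces x > 0, and then √x + √11 > √11.
Hence |√x − √11| < |x − 11|/√11, which is < ϵ once |x − 11| < √11·ϵ.
Take δ = min(11, √11·ϵ). If 0 < |x − 11| < δ then x > 0 and |√x − √11| < |x − 11|/√11 < ϵ.

δ = min(11, √11·ϵ)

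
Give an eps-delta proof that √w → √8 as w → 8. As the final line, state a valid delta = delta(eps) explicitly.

Let eps > 0. We want delta > 0 such that 0 < |w − 8| < delta implies |√w − √8| < eps.
Rationalise: √w − √8 = (w − 8)/(√w + √8), so |√w − √8| = |w − 8|/(√w + √8).
Restrict delta ≤ 8 so that |w − 8| < 8 forces w > 0, and then √w + √8 > √8.
Hence |√w − √8| < |w − 8|/√8, which is < eps once |w − 8| < √8·eps.
Take delta = min(8, √8·eps). If 0 < |w − 8| < delta then w > 0 and |√w − √8| < |w − 8|/√8 < eps.

delta = min(8, √8·eps)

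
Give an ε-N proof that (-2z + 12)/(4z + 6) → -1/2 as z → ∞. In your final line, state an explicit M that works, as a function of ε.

Let ε > 0. We seek M > 0 such that z > M implies |(-2z + 12)/(4z + 6) + 1/2| < ε.
(-2z + 12)/(4z + 6) + 1/2 = (4(-2z + 12) − (-2)(4z + 6)) / (4(4z + 6)) = 60/(4(4z + 6)).
For z > 0 we have 4z + 6 > 4z, so |(-2z + 12)/(4z + 6) + 1/2| = 60/(4(4z + 6)) < 60/(4·4z) = (15/4)/z.
Thus |(-2z + 12)/(4z + 6) + 1/2| < ε whenever z > (15/4)/ε.
Take M = (15/4)/ε. If z > M then |(-2z + 12)/(4z + 6) + 1/2| < (15/4)/z < ε.

M = (15/4)/ε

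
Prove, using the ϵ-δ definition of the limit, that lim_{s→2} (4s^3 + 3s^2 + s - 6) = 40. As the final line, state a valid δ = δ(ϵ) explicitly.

δ = min(2, ϵ/131)

Suppose ϵ > 0. We want δ > 0 such that 0 < |s − 2| < δ implies |(4s^3 + 3s^2 + s - 6) − 40| < ϵ.
(4s^3 + 3s^2 + s - 6) − 40 = 4s^3 + 3s^2 + s - 46 = (s − 2)(4s^2 + 11s + 23).
So |(4s^3 + 3s^2 + s - 6) − 40| = |s − 2|·|4s^2 + 11s + 23|.
Require δ ≤ 2. Then |s − 2| < 2 gives |s| < 4, and by the triangle inequality |4s^2 + 11s + 23| ≤ 4·4^2 + 11·4 + 23 = 131.
Hence |(4s^3 + 3s^2 + s - 6) − 40| ≤ 131|s − 2| < ϵ provided |s − 2| < ϵ/131.
Choosing δ = min(2, ϵ/131) ensures both conditions, hence |(4s^3 + 3s^2 + s - 6) − 40| < ϵ.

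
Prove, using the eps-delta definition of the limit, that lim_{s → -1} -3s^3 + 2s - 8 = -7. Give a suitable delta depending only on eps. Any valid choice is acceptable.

delta = min(1, eps/19)

Fix eps > 0. We want delta > 0 such that 0 < |s + 1| < delta implies |(-3s^3 + 2s - 8) + 7| < eps.
(-3s^3 + 2s - 8) + 7 = -3s^3 + 2s - 1 = (s + 1)(-3s^2 + 3s - 1).
So |(-3s^3 + 2s - 8) + 7| = |s + 1|·|-3s^2 + 3s - 1|.
Assume first that |s + 1| < 1, so |s| < 2. Then |-3s^2 + 3s - 1| ≤ 3·2^2 + 3·2 + 1 = 19.
Hence |(-3s^3 + 2s - 8) + 7| ≤ 19|s + 1| < eps provided |s + 1| < eps/19.
Take delta = min(1, eps/19). Then 0 < |s + 1| < delta gives both |s + 1| < 1 and |s + 1| < eps/19, so |(-3s^3 + 2s - 8) + 7| < eps.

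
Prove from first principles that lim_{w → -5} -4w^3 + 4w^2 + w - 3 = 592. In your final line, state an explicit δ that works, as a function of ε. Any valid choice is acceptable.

δ = min(2, ε/483)

Fix ε > 0. We want δ > 0 such that 0 < |w + 5| < δ implies |(-4w^3 + 4w^2 + w - 3) − 592| < ε.
(-4w^3 + 4w^2 + w - 3) − 592 = -4w^3 + 4w^2 + w - 595 = (w + 5)(-4w^2 + 24w - 119).
So |(-4w^3 + 4w^2 + w - 3) − 592| = |w + 5|·|-4w^2 + 24w - 119|.
Require δ ≤ 2. Then |w + 5| < 2 gives |w| < 7, and by the triangle inequality |-4w^2 + 24w - 119| ≤ 4·7^2 + 24·7 + 119 = 483.
Hence |(-4w^3 + 4w^2 + w - 3) − 592| ≤ 483|w + 5| < ε provided |w + 5| < ε/483.
Choosing δ = min(2, ε/483) ensures both conditions, hence |(-4w^3 + 4w^2 + w - 3) − 592| < ε.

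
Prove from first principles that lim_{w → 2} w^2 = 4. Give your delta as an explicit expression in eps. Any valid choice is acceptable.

Let eps > 0. We seek delta > 0 with 0 < |w − 2| < delta ⇒ |w^2 − 4| < eps.
Factor: w^2 − 4 = (w − 2)(w + 2), so |w^2 − 4| = |w − 2|·|w + 2|.
Restrict delta ≤ 1. Then |w − 2| < 1 gives |w| < 3, so by the triangle inequality |w + 2| ≤ 3 + 2 = 5.
Hence |w^2 − 4| ≤ 5|w − 2|, which is < eps once |w − 2| < eps/5.
Take delta = min(1, eps/5). If 0 < |w − 2| < delta then both bounds hold and |w^2 − 4| ≤ 5|w − 2| < 5·(eps/5) = eps.

delta = min(1, eps/5)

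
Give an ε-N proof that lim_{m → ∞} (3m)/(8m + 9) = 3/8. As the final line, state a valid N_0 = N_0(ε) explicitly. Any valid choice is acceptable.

N_0 = (27/64)/ε

Suppose ε > 0. For m ≥ 1, |(3m)/(8m + 9) − (3/8)| = |-27|/(8(8m + 9)) = 27/(8(8m + 9)).
Since 8m + 9 ≥ 8m for m ≥ 1, this is ≤ 27/(8·8m) = (27/64)/m.
So |(3m)/(8m + 9) − (3/8)| < ε whenever m > (27/64)/ε.
Take N_0 = (27/64)/ε. If m > N_0 then |(3m)/(8m + 9) − (3/8)| ≤ (27/64)/m < ε.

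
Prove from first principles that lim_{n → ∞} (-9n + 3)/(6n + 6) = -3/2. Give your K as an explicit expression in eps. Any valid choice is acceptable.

Let eps > 0 be given. For n ≥ 1, |(-9n + 3)/(6n + 6) + 3/2| = |72|/(6(6n + 6)) = 72/(6(6n + 6)).
Since 6n + 6 ≥ 6n for n ≥ 1, this is ≤ 72/(6·6n) = 2/n.
So |(-9n + 3)/(6n + 6) + 3/2| < eps whenever n > 2/eps.
Take K = 2/eps. If n > K then |(-9n + 3)/(6n + 6) + 3/2| ≤ 2/n < eps.

K = 2/eps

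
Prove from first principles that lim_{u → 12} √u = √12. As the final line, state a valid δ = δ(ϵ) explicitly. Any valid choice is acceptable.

δ = min(12, √12·ϵ)

Fix ϵ > 0. We want δ > 0 such that 0 < |u − 12| < δ implies |√u − √12| < ϵ.
Multiplying by the conjugate, |√u − √12| = |u − 12|/(√u + √12).
Restrict δ ≤ 12 so that |u − 12| < 12 forces u > 0, and then √u + √12 > √12.
Hence |√u − √12| < |u − 12|/√12, which is < ϵ once |u − 12| < √12·ϵ.
Take δ = min(12, √12·ϵ). If 0 < |u − 12| < δ then u > 0 and |√u − √12| < |u − 12|/√12 < ϵ.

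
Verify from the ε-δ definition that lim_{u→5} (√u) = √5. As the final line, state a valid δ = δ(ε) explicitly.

δ = min(5, √5·ε)

Let ε > 0. We want δ > 0 such that 0 < |u − 5| < δ implies |√u − √5| < ε.
Multiplying by the conjugate, |√u − √5| = |u − 5|/(√u + √5).
Restrict δ ≤ 5 so that |u − 5| < 5 forces u > 0, and then √u + √5 > √5.
Hence |√u − √5| < |u − 5|/√5, which is < ε once |u − 5| < √5·ε.
Take δ = min(5, √5·ε). If 0 < |u − 5| < δ then u > 0 and |√u − √5| < |u − 5|/√5 < ε.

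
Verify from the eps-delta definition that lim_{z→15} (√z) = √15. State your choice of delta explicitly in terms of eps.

Let eps > 0. We want delta > 0 such that 0 < |z − 15| < delta implies |√z − √15| < eps.
Multiplying by the conjugate, |√z − √15| = |z − 15|/(√z + √15).
Restrict delta ≤ 15 so that |z − 15| < 15 forces z > 0, and then √z + √15 > √15.
Hence |√z − √15| < |z − 15|/√15, which is < eps once |z − 15| < √15·eps.
Take delta = min(15, √15·eps). If 0 < |z − 15| < delta then z > 0 and |√z − √15| < |z − 15|/√15 < eps.

delta = min(15, √15·eps)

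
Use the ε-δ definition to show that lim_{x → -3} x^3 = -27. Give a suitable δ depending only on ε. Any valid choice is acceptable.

Let ε > 0 be given. We seek δ > 0 with 0 < |x + 3| < δ ⇒ |x^3 + 27| < ε.
Factor: x^3 + 27 = (x + 3)(x^2 - 3x + 9), so |x^3 + 27| = |x + 3|·|x^2 - 3x + 9|.
Restrict δ ≤ 2. Then |x + 3| < 2 gives |x| < 5, so by the triangle inequality |x^2 - 3x + 9| ≤ 5^2 + 3·5 + 9 = 49.
Hence |x^3 + 27| ≤ 49|x + 3|, which is < ε once |x + 3| < ε/49.
Take δ = min(2, ε/49). If 0 < |x + 3| < δ then both bounds hold and |x^3 + 27| ≤ 49|x + 3| < 49·(ε/49) = ε.

δ = min(2, ε/49)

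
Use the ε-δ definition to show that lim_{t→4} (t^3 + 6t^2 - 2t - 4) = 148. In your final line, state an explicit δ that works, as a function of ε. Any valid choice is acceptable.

Let ε > 0 be given. We want δ > 0 such that 0 < |t − 4| < δ implies |(t^3 + 6t^2 - 2t - 4) − 148| < ε.
(t^3 + 6t^2 - 2t - 4) − 148 = t^3 + 6t^2 - 2t - 152 = (t − 4)(t^2 + 10t + 38).
So |(t^3 + 6t^2 - 2t - 4) − 148| = |t − 4|·|t^2 + 10t + 38|.
Require δ ≤ 2. Then |t − 4| < 2 gives |t| < 6, and by the triangle inequality |t^2 + 10t + 38| ≤ 6^2 + 10·6 + 38 = 134.
Hence |(t^3 + 6t^2 - 2t - 4) − 148| ≤ 134|t − 4| < ε provided |t − 4| < ε/134.
Take δ = min(2, ε/134). Then 0 < |t − 4| < δ gives both |t − 4| < 2 and |t − 4| < ε/134, so |(t^3 + 6t^2 - 2t - 4) − 148| < ε.

δ = min(2, ε/134)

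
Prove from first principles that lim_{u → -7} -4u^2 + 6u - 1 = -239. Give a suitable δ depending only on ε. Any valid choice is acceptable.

δ = min(1, ε/66)

Fix ε > 0. We want δ > 0 such that 0 < |u + 7| < δ implies |(-4u^2 + 6u - 1) + 239| < ε.
(-4u^2 + 6u - 1) + 239 = -4u^2 + 6u + 238 = (u + 7)(-4u + 34).
So |(-4u^2 + 6u - 1) + 239| = |u + 7|·|-4u + 34|.
Assume first that |u + 7| < 1, so |u| < 8. Then |-4u + 34| ≤ 4·8 + 34 = 66.
Hence |(-4u^2 + 6u - 1) + 239| ≤ 66|u + 7| < ε provided |u + 7| < ε/66.
Choosing δ = min(1, ε/66) ensures both conditions, hence |(-4u^2 + 6u - 1) + 239| < ε.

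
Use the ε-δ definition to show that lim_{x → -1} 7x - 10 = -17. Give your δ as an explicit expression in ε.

Fix ε > 0. We need δ > 0 so that 0 < |x + 1| < δ implies |(7x - 10) + 17| < ε.
|(7x - 10) + 17| = |7x + 7| = 7|x + 1|.
So 7|x + 1| < ε exactly when |x + 1| < ε/7.
Take δ = ε/7. If 0 < |x + 1| < δ then |(7x - 10) + 17| = 7|x + 1| < 7·(ε/7) = ε.

δ = ε/7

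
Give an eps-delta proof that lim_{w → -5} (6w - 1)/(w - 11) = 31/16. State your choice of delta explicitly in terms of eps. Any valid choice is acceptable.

delta = min(8, (128/65)eps)

Let eps > 0. We want delta > 0 with 0 < |w + 5| < delta ⇒ |(6w - 1)/(w - 11) − (31/16)| < eps.
Combining over a common denominator, (6w - 1)/(w - 11) − (31/16) = [(6w - 1)·(-16) − (-31)·(w - 11)] / [(-16)·(w - 11)] = -65(w + 5) / ((-16)(w - 11)).
So |(6w - 1)/(w - 11) − (31/16)| = 65|w + 5| / (16·|w − 11|).
Restrict delta ≤ 8. Then |w + 5| < 8 gives |w − 11| = |(w + 5) + (-16)| ≥ 16 − 8 = 8.
Hence |(6w - 1)/(w - 11) − (31/16)| < 65|w + 5|/(16·8) = (65/128)|w + 5|, which is < eps once |w + 5| < (128/65)eps.
Take delta = min(8, (128/65)eps). Then 0 < |w + 5| < delta forces both bounds, so |(6w - 1)/(w - 11) − (31/16)| < eps.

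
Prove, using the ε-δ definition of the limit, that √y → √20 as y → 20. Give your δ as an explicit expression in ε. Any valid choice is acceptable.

Let ε > 0 be given. We want δ > 0 such that 0 < |y − 20| < δ implies |√y − √20| < ε.
Multiplying by the conjugate, |√y − √20| = |y − 20|/(√y + √20).
Restrict δ ≤ 20 so that |y − 20| < 20 forces y > 0, and then √y + √20 > √20.
Hence |√y − √20| < |y − 20|/√20, which is < ε once |y − 20| < √20·ε.
Take δ = min(20, √20·ε). If 0 < |y − 20| < δ then y > 0 and |√y − √20| < |y − 20|/√20 < ε.

δ = min(20, √20·ε)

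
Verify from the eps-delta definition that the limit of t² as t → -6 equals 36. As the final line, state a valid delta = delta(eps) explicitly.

Let eps > 0. We seek delta > 0 with 0 < |t + 6| < delta ⇒ |t² − 36| < eps.
Factor: t² − 36 = (t + 6)(t - 6), so |t² − 36| = |t + 6|·|t - 6|.
Impose delta ≤ 1 so that |t| < 7; then |t - 6| ≤ 13.
Hence |t² − 36| ≤ 13|t + 6|, which is < eps once |t + 6| < eps/13.
Take delta = min(1, eps/13). If 0 < |t + 6| < delta then both bounds hold and |t² − 36| ≤ 13|t + 6| < 13·(eps/13) = eps.

delta = min(1, eps/13)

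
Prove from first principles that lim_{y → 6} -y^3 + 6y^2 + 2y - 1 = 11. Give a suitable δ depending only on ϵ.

Let ϵ > 0. We want δ > 0 such that 0 < |y − 6| < δ implies |(-y^3 + 6y^2 + 2y - 1) − 11| < ϵ.
(-y^3 + 6y^2 + 2y - 1) − 11 = -y^3 + 6y^2 + 2y - 12 = (y − 6)(-y^2 + 2).
So |(-y^3 + 6y^2 + 2y - 1) − 11| = |y − 6|·|-y^2 + 2|.
Require δ ≤ 1. Then |y − 6| < 1 gives |y| < 7, and by the triangle inequality |-y^2 + 2| ≤ 7^2 + 2 = 51.
Hence |(-y^3 + 6y^2 + 2y - 1) − 11| ≤ 51|y − 6| < ϵ provided |y − 6| < ϵ/51.
Choosing δ = min(1, ϵ/51) ensures both conditions, hence |(-y^3 + 6y^2 + 2y - 1) − 11| < ϵ.

δ = min(1, ϵ/51)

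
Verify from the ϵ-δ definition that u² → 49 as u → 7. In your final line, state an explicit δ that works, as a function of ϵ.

Suppose ϵ > 0. We seek δ > 0 with 0 < |u − 7| < δ ⇒ |u² − 49| < ϵ.
Factor: u² − 49 = (u − 7)(u + 7), so |u² − 49| = |u − 7|·|u + 7|.
Restrict δ ≤ 2. Then |u − 7| < 2 gives |u| < 9, so by the triangle inequality |u + 7| ≤ 9 + 7 = 16.
Hence |u² − 49| ≤ 16|u − 7|, which is < ϵ once |u − 7| < ϵ/16.
Take δ = min(2, ϵ/16). If 0 < |u − 7| < δ then both bounds hold and |u² − 49| ≤ 16|u − 7| < 16·(ϵ/16) = ϵ.

δ = min(2, ϵ/16)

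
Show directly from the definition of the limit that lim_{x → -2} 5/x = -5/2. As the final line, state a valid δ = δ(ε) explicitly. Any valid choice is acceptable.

δ = min(1, (2/5)ε)

Fix ε > 0. We seek δ > 0 such that 0 < |x + 2| < δ implies |5/x + 5/2| < ε.
|5/x + 5/2| = 5·|-2 − x|/(2·|x|) = 5|x + 2|/(2|x|).
Restrict δ ≤ 1. Then |x + 2| < 1 gives |x| > 1, so 2|x| > 2.
Then |5/x + 5/2| < 5|x + 2|/2, which is < ε when |x + 2| < (2/5)ε.
Take δ = min(1, (2/5)ε). Then 0 < |x + 2| < δ gives both |x + 2| < 1 and |x + 2| < (2/5)ε, so |5/x + 5/2| < ε.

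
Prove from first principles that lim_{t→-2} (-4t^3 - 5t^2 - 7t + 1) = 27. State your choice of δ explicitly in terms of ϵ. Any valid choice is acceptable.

δ = min(1, ϵ/58)

Fix ϵ > 0. We want δ > 0 such that 0 < |t + 2| < δ implies |(-4t^3 - 5t^2 - 7t + 1) − 27| < ϵ.
(-4t^3 - 5t^2 - 7t + 1) − 27 = -4t^3 - 5t^2 - 7t - 26 = (t + 2)(-4t^2 + 3t - 13).
So |(-4t^3 - 5t^2 - 7t + 1) − 27| = |t + 2|·|-4t^2 + 3t - 13|.
Require δ ≤ 1. Then |t + 2| < 1 gives |t| < 3, and by the triangle inequality |-4t^2 + 3t - 13| ≤ 4·3^2 + 3·3 + 13 = 58.
Hence |(-4t^3 - 5t^2 - 7t + 1) − 27| ≤ 58|t + 2| < ϵ provided |t + 2| < ϵ/58.
Take δ = min(1, ϵ/58). Then 0 < |t + 2| < δ gives both |t + 2| < 1 and |t + 2| < ϵ/58, so |(-4t^3 - 5t^2 - 7t + 1) − 27| < ϵ.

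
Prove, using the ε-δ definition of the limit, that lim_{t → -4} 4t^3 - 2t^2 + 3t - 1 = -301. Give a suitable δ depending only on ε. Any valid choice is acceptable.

Let ε > 0. We want δ > 0 such that 0 < |t + 4| < δ implies |(4t^3 - 2t^2 + 3t - 1) + 301| < ε.
(4t^3 - 2t^2 + 3t - 1) + 301 = 4t^3 - 2t^2 + 3t + 300 = (t + 4)(4t^2 - 18t + 75).
So |(4t^3 - 2t^2 + 3t - 1) + 301| = |t + 4|·|4t^2 - 18t + 75|.
Require δ ≤ 1. Then |t + 4| < 1 gives |t| < 5, and by the triangle inequality |4t^2 - 18t + 75| ≤ 4·5^2 + 18·5 + 75 = 265.
Hence |(4t^3 - 2t^2 + 3t - 1) + 301| ≤ 265|t + 4| < ε provided |t + 4| < ε/265.
Choosing δ = min(1, ε/265) ensures both conditions, hence |(4t^3 - 2t^2 + 3t - 1) + 301| < ε.

δ = min(1, ε/265)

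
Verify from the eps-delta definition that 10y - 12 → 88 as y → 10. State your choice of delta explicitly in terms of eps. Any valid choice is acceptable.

Fix eps > 0. We need delta > 0 so that 0 < |y − 10| < delta implies |(10y - 12) − 88| < eps.
Since (10y - 12) − 88 = 10(y − 10), we have |(10y - 12) − 88| = 10|y − 10|.
So 10|y − 10| < eps exactly when |y − 10| < eps/10.
Choosing delta = eps/10 gives |(10y - 12) − 88| = 10|y − 10| < eps whenever |y − 10| < delta.

delta = eps/10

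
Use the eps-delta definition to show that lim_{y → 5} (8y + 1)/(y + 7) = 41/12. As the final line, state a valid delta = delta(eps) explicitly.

Let eps > 0 be given. We want delta > 0 with 0 < |y − 5| < delta ⇒ |(8y + 1)/(y + 7) − (41/12)| < eps.
Combining over a common denominator, (8y + 1)/(y + 7) − (41/12) = [(8y + 1)·12 − 41·(y + 7)] / [12·(y + 7)] = 55(y − 5) / (12(y + 7)).
So |(8y + 1)/(y + 7) − (41/12)| = 55|y − 5| / (12·|y + 7|).
Require delta ≤ 6, so |y + 7| ≥ |12| − |y − 5| > 12 − 6 = 6.
Hence |(8y + 1)/(y + 7) − (41/12)| < 55|y − 5|/(12·6) = (55/72)|y − 5|, which is < eps once |y − 5| < (72/55)eps.
Take delta = min(6, (72/55)eps). Then 0 < |y − 5| < delta forces both bounds, so |(8y + 1)/(y + 7) − (41/12)| < eps.

delta = min(6, (72/55)eps)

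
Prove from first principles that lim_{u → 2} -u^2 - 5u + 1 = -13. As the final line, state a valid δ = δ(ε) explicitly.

δ = min(1, ε/10)

Let ε > 0 be given. We want δ > 0 such that 0 < |u − 2| < δ implies |(-u^2 - 5u + 1) + 13| < ε.
(-u^2 - 5u + 1) + 13 = -u^2 - 5u + 14 = (u − 2)(-u - 7).
So |(-u^2 - 5u + 1) + 13| = |u − 2|·|-u - 7|.
Assume first that |u − 2| < 1, so |u| < 3. Then |-u - 7| ≤ 3 + 7 = 10.
Hence |(-u^2 - 5u + 1) + 13| ≤ 10|u − 2| < ε provided |u − 2| < ε/10.
Choosing δ = min(1, ε/10) ensures both conditions, hence |(-u^2 - 5u + 1) + 13| < ε.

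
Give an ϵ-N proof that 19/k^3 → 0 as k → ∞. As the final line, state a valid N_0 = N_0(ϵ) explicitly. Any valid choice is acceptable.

N_0 = (19/ϵ)^{1/3}

Let ϵ > 0 be given. For k ≥ 1, |19/k^3 − 0| = 19/k^3.
19/k^3 < ϵ ⇔ k^3 > 19/ϵ ⇔ k > (19/ϵ)^{1/3}.
Take N_0 = (19/ϵ)^{1/3}. Then k > N_0 implies 19/k^3 < ϵ.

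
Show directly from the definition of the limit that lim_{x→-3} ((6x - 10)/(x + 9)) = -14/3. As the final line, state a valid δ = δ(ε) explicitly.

δ = min(3, (9/32)ε)

Fix ε > 0. We want δ > 0 with 0 < |x + 3| < δ ⇒ |(6x - 10)/(x + 9) + 14/3| < ε.
Combining over a common denominator, (6x - 10)/(x + 9) + 14/3 = [(6x - 10)·6 − (-28)·(x + 9)] / [6·(x + 9)] = 64(x + 3) / (6(x + 9)).
So |(6x - 10)/(x + 9) + 14/3| = 64|x + 3| / (6·|x + 9|).
Require δ ≤ 3, so |x + 9| ≥ |6| − |x + 3| > 6 − 3 = 3.
Hence |(6x - 10)/(x + 9) + 14/3| < 64|x + 3|/(6·3) = (32/9)|x + 3|, which is < ε once |x + 3| < (9/32)ε.
Take δ = min(3, (9/32)ε). Then 0 < |x + 3| < δ forces both bounds, so |(6x - 10)/(x + 9) + 14/3| < ε.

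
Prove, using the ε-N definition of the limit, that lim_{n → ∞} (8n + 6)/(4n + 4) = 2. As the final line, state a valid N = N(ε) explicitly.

Let ε > 0. For n ≥ 1, |(8n + 6)/(4n + 4) − 2| = |-8|/(4(4n + 4)) = 8/(4(4n + 4)).
Since 4n + 4 ≥ 4n for n ≥ 1, this is ≤ 8/(4·4n) = (1/2)/n.
So |(8n + 6)/(4n + 4) − 2| < ε whenever n > (1/2)/ε.
Take N = (1/2)/ε. If n > N then |(8n + 6)/(4n + 4) − 2| ≤ (1/2)/n < ε.

N = (1/2)/ε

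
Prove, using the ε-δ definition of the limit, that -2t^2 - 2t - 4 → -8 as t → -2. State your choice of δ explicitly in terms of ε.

δ = min(1, ε/8)

Let ε > 0. We want δ > 0 such that 0 < |t + 2| < δ implies |(-2t^2 - 2t - 4) + 8| < ε.
(-2t^2 - 2t - 4) + 8 = -2t^2 - 2t + 4 = (t + 2)(-2t + 2).
So |(-2t^2 - 2t - 4) + 8| = |t + 2|·|-2t + 2|.
Assume first that |t + 2| < 1, so |t| < 3. Then |-2t + 2| ≤ 2·3 + 2 = 8.
Hence |(-2t^2 - 2t - 4) + 8| ≤ 8|t + 2| < ε provided |t + 2| < ε/8.
Choosing δ = min(1, ε/8) ensures both conditions, hence |(-2t^2 - 2t - 4) + 8| < ε.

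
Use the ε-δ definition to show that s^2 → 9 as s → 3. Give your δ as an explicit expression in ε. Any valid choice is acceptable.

δ = min(2, ε/8)

Suppose ε > 0. We seek δ > 0 with 0 < |s − 3| < δ ⇒ |s^2 − 9| < ε.
Factor: s^2 − 9 = (s − 3)(s + 3), so |s^2 − 9| = |s − 3|·|s + 3|.
Impose δ ≤ 2 so that |s| < 5; then |s + 3| ≤ 8.
Hence |s^2 − 9| ≤ 8|s − 3|, which is < ε once |s − 3| < ε/8.
Take δ = min(2, ε/8). If 0 < |s − 3| < δ then both bounds hold and |s^2 − 9| ≤ 8|s − 3| < 8·(ε/8) = ε.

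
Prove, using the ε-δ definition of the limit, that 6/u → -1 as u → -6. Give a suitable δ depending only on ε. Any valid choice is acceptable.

δ = min(3, 3ε)

Let ε > 0 be given. We seek δ > 0 such that 0 < |u + 6| < δ implies |6/u + 1| < ε.
|6/u + 1| = 6·|-6 − u|/(6·|u|) = 6|u + 6|/(6|u|).
Restrict δ ≤ 3. Then |u + 6| < 3 gives |u| > 3, so 6|u| > 18.
Then |6/u + 1| < 6|u + 6|/18, which is < ε when |u + 6| < 3ε.
Take δ = min(3, 3ε). Then 0 < |u + 6| < δ gives both |u + 6| < 3 and |u + 6| < 3ε, so |6/u + 1| < ε.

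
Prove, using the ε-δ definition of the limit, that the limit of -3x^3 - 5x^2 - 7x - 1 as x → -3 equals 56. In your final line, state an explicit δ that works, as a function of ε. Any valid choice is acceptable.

δ = min(1, ε/83)

Let ε > 0 be given. We want δ > 0 such that 0 < |x + 3| < δ implies |(-3x^3 - 5x^2 - 7x - 1) − 56| < ε.
(-3x^3 - 5x^2 - 7x - 1) − 56 = -3x^3 - 5x^2 - 7x - 57 = (x + 3)(-3x^2 + 4x - 19).
So |(-3x^3 - 5x^2 - 7x - 1) − 56| = |x + 3|·|-3x^2 + 4x - 19|.
Require δ ≤ 1. Then |x + 3| < 1 gives |x| < 4, and by the triangle inequality |-3x^2 + 4x - 19| ≤ 3·4^2 + 4·4 + 19 = 83.
Hence |(-3x^3 - 5x^2 - 7x - 1) − 56| ≤ 83|x + 3| < ε provided |x + 3| < ε/83.
Choosing δ = min(1, ε/83) ensures both conditions, hence |(-3x^3 - 5x^2 - 7x - 1) − 56| < ε.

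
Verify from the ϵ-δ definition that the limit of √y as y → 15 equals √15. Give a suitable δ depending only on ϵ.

Suppose ϵ > 0. We want δ > 0 such that 0 < |y − 15| < δ implies |√y − √15| < ϵ.
Multiplying by the conjugate, |√y − √15| = |y − 15|/(√y + √15).
Restrict δ ≤ 15 so that |y − 15| < 15 forces y > 0, and then √y + √15 > √15.
Hence |√y − √15| < |y − 15|/√15, which is < ϵ once |y − 15| < √15·ϵ.
Take δ = min(15, √15·ϵ). If 0 < |y − 15| < δ then y > 0 and |√y − √15| < |y − 15|/√15 < ϵ.

δ = min(15, √15·ϵ)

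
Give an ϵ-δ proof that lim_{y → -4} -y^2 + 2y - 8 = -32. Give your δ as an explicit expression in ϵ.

δ = min(1, ϵ/11)

Suppose ϵ > 0. We want δ > 0 such that 0 < |y + 4| < δ implies |(-y^2 + 2y - 8) + 32| < ϵ.
(-y^2 + 2y - 8) + 32 = -y^2 + 2y + 24 = (y + 4)(-y + 6).
So |(-y^2 + 2y - 8) + 32| = |y + 4|·|-y + 6|.
Assume first that |y + 4| < 1, so |y| < 5. Then |-y + 6| ≤ 5 + 6 = 11.
Hence |(-y^2 + 2y - 8) + 32| ≤ 11|y + 4| < ϵ provided |y + 4| < ϵ/11.
Choosing δ = min(1, ϵ/11) ensures both conditions, hence |(-y^2 + 2y - 8) + 32| < ϵ.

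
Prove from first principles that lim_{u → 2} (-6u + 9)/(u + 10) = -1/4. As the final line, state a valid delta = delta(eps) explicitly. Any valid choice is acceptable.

Fix eps > 0. We want delta > 0 with 0 < |u − 2| < delta ⇒ |(-6u + 9)/(u + 10) + 1/4| < eps.
Combining over a common denominator, (-6u + 9)/(u + 10) + 1/4 = [(-6u + 9)·12 − (-3)·(u + 10)] / [12·(u + 10)] = -69(u − 2) / (12(u + 10)).
So |(-6u + 9)/(u + 10) + 1/4| = 69|u − 2| / (12·|u + 10|).
Restrict delta ≤ 6. Then |u − 2| < 6 gives |u + 10| = |(u − 2) + 12| ≥ 12 − 6 = 6.
Hence |(-6u + 9)/(u + 10) + 1/4| < 69|u − 2|/(12·6) = (23/24)|u − 2|, which is < eps once |u − 2| < (24/23)eps.
Take delta = min(6, (24/23)eps). Then 0 < |u − 2| < delta forces both bounds, so |(-6u + 9)/(u + 10) + 1/4| < eps.

delta = min(6, (24/23)eps)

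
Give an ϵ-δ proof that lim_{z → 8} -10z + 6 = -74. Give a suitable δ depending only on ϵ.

δ = ϵ/10

Let ϵ > 0. We need δ > 0 so that 0 < |z − 8| < δ implies |(-10z + 6) + 74| < ϵ.
Since (-10z + 6) + 74 = -10(z − 8), we have |(-10z + 6) + 74| = 10|z − 8|.
So 10|z − 8| < ϵ exactly when |z − 8| < ϵ/10.
Choosing δ = ϵ/10 gives |(-10z + 6) + 74| = 10|z − 8| < ϵ whenever |z − 8| < δ.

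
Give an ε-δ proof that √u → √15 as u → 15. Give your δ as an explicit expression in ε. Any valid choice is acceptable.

Let ε > 0 be given. We want δ > 0 such that 0 < |u − 15| < δ implies |√u − √15| < ε.
Rationalise: √u − √15 = (u − 15)/(√u + √15), so |√u − √15| = |u − 15|/(√u + √15).
Restrict δ ≤ 15 so that |u − 15| < 15 forces u > 0, and then √u + √15 > √15.
Hence |√u − √15| < |u − 15|/√15, which is < ε once |u − 15| < √15·ε.
Take δ = min(15, √15·ε). If 0 < |u − 15| < δ then u > 0 and |√u − √15| < |u − 15|/√15 < ε.

δ = min(15, √15·ε)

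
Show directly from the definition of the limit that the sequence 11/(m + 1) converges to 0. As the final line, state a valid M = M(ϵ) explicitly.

Suppose ϵ > 0. For m ≥ 1, |11/(m + 1) − 0| = 11/(m + 1) ≤ 11/m.
We need 11/m < ϵ, i.e. m > 11/ϵ.
Take M = 11/ϵ. If m > M then |11/(m + 1)| ≤ 11/m < ϵ.

M = 11/ϵ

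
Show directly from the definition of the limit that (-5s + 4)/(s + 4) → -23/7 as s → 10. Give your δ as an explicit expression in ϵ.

Suppose ϵ > 0. We want δ > 0 with 0 < |s − 10| < δ ⇒ |(-5s + 4)/(s + 4) + 23/7| < ϵ.
Combining over a common denominator, (-5s + 4)/(s + 4) + 23/7 = [(-5s + 4)·14 − (-46)·(s + 4)] / [14·(s + 4)] = -24(s − 10) / (14(s + 4)).
So |(-5s + 4)/(s + 4) + 23/7| = 24|s − 10| / (14·|s + 4|).
Restrict δ ≤ 7. Then |s − 10| < 7 gives |s + 4| = |(s − 10) + 14| ≥ 14 − 7 = 7.
Hence |(-5s + 4)/(s + 4) + 23/7| < 24|s − 10|/(14·7) = (12/49)|s − 10|, which is < ϵ once |s − 10| < (49/12)ϵ.
Take δ = min(7, (49/12)ϵ). Then 0 < |s − 10| < δ forces both bounds, so |(-5s + 4)/(s + 4) + 23/7| < ϵ.

δ = min(7, (49/12)ϵ)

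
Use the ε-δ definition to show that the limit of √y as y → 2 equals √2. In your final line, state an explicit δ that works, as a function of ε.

δ = min(2, √2·ε)

Fix ε > 0. We want δ > 0 such that 0 < |y − 2| < δ implies |√y − √2| < ε.
Multiplying by the conjugate, |√y − √2| = |y − 2|/(√y + √2).
Restrict δ ≤ 2 so that |y − 2| < 2 forces y > 0, and then √y + √2 > √2.
Hence |√y − √2| < |y − 2|/√2, which is < ε once |y − 2| < √2·ε.
Take δ = min(2, √2·ε). If 0 < |y − 2| < δ then y > 0 and |√y − √2| < |y − 2|/√2 < ε.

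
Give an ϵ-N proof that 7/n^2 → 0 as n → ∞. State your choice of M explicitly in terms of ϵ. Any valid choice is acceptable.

M = (7/ϵ)^{1/2}

Let ϵ > 0. For n ≥ 1, |7/n^2 − 0| = 7/n^2.
7/n^2 < ϵ ⇔ n^2 > 7/ϵ ⇔ n > (7/ϵ)^{1/2}.
Take M = (7/ϵ)^{1/2}. Then n > M implies 7/n^2 < ϵ.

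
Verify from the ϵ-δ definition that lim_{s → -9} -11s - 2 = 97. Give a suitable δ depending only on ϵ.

δ = ϵ/11

Let ϵ > 0 be given. We need δ > 0 so that 0 < |s + 9| < δ implies |(-11s - 2) − 97| < ϵ.
|(-11s - 2) − 97| = |-11s - 99| = 11|s + 9|.
So 11|s + 9| < ϵ exactly when |s + 9| < ϵ/11.
Take δ = ϵ/11. If 0 < |s + 9| < δ then |(-11s - 2) − 97| = 11|s + 9| < 11·(ϵ/11) = ϵ.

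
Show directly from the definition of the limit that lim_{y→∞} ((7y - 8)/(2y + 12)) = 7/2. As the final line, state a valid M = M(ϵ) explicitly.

M = 25/ϵ

Let ϵ > 0. We seek M > 0 such that y > M implies |(7y - 8)/(2y + 12) − (7/2)| < ϵ.
(7y - 8)/(2y + 12) − (7/2) = (2(7y - 8) − 7(2y + 12)) / (2(2y + 12)) = -100/(2(2y + 12)).
For y > 0 we have 2y + 12 > 2y, so |(7y - 8)/(2y + 12) − (7/2)| = 100/(2(2y + 12)) < 100/(2·2y) = 25/y.
Thus |(7y - 8)/(2y + 12) − (7/2)| < ϵ whenever y > 25/ϵ.
Take M = 25/ϵ. If y > M then |(7y - 8)/(2y + 12) − (7/2)| < 25/y < ϵ.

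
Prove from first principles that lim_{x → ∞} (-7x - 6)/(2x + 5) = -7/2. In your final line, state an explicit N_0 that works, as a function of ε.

N_0 = (23/4)/ε

Fix ε > 0. We seek N_0 > 0 such that x > N_0 implies |(-7x - 6)/(2x + 5) + 7/2| < ε.
(-7x - 6)/(2x + 5) + 7/2 = (2(-7x - 6) − (-7)(2x + 5)) / (2(2x + 5)) = 23/(2(2x + 5)).
For x > 0 we have 2x + 5 > 2x, so |(-7x - 6)/(2x + 5) + 7/2| = 23/(2(2x + 5)) < 23/(2·2x) = (23/4)/x.
Thus |(-7x - 6)/(2x + 5) + 7/2| < ε whenever x > (23/4)/ε.
Take N_0 = (23/4)/ε. If x > N_0 then |(-7x - 6)/(2x + 5) + 7/2| < (23/4)/x < ε.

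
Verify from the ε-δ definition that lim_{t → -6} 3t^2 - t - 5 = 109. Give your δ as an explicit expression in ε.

Fix ε > 0. We want δ > 0 such that 0 < |t + 6| < δ implies |(3t^2 - t - 5) − 109| < ε.
(3t^2 - t - 5) − 109 = 3t^2 - t - 114 = (t + 6)(3t - 19).
So |(3t^2 - t - 5) − 109| = |t + 6|·|3t - 19|.
Require δ ≤ 1. Then |t + 6| < 1 gives |t| < 7, and by the triangle inequality |3t - 19| ≤ 3·7 + 19 = 40.
Hence |(3t^2 - t - 5) − 109| ≤ 40|t + 6| < ε provided |t + 6| < ε/40.
Choosing δ = min(1, ε/40) ensures both conditions, hence |(3t^2 - t - 5) − 109| < ε.

δ = min(1, ε/40)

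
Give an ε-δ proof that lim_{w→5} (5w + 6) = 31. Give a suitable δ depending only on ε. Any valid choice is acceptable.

δ = ε/5

Suppose ε > 0. We need δ > 0 so that 0 < |w − 5| < δ implies |(5w + 6) − 31| < ε.
|(5w + 6) − 31| = |5w - 25| = 5|w − 5|.
Thus it suffices that |w − 5| < ε/5.
Take δ = ε/5. If 0 < |w − 5| < δ then |(5w + 6) − 31| = 5|w − 5| < 5·(ε/5) = ε.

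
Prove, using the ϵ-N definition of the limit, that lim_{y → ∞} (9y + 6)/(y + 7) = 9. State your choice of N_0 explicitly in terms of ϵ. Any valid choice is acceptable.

Let ϵ > 0 be given. We seek N_0 > 0 such that y > N_0 implies |(9y + 6)/(y + 7) − 9| < ϵ.
(9y + 6)/(y + 7) − 9 = ((9y + 6) − 9(y + 7)) / ((y + 7)) = -57/((y + 7)).
For y > 0 we have y + 7 > y, so |(9y + 6)/(y + 7) − 9| = 57/((y + 7)) < 57/(y) = 57/y.
Thus |(9y + 6)/(y + 7) − 9| < ϵ whenever y > 57/ϵ.
Take N_0 = 57/ϵ. If y > N_0 then |(9y + 6)/(y + 7) − 9| < 57/y < ϵ.

N_0 = 57/ϵ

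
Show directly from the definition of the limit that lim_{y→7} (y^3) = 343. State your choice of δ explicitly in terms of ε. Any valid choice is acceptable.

δ = min(1, ε/169)

Fix ε > 0. We seek δ > 0 with 0 < |y − 7| < δ ⇒ |y^3 − 343| < ε.
Factor: y^3 − 343 = (y − 7)(y^2 + 7y + 49), so |y^3 − 343| = |y − 7|·|y^2 + 7y + 49|.
Impose δ ≤ 1 so that |y| < 8; then |y^2 + 7y + 49| ≤ 169.
Hence |y^3 − 343| ≤ 169|y − 7|, which is < ε once |y − 7| < ε/169.
Take δ = min(1, ε/169). If 0 < |y − 7| < δ then both bounds hold and |y^3 − 343| ≤ 169|y − 7| < 169·(ε/169) = ε.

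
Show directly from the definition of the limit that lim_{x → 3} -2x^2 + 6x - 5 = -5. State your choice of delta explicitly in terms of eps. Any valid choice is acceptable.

delta = min(1, eps/8)

Suppose eps > 0. We want delta > 0 such that 0 < |x − 3| < delta implies |(-2x^2 + 6x - 5) + 5| < eps.
(-2x^2 + 6x - 5) + 5 = -2x^2 + 6x = (x − 3)(-2x).
So |(-2x^2 + 6x - 5) + 5| = |x − 3|·|-2x|.
Assume first that |x − 3| < 1, so |x| < 4. Then |-2x| ≤ 2·4 = 8.
Hence |(-2x^2 + 6x - 5) + 5| ≤ 8|x − 3| < eps provided |x − 3| < eps/8.
Take delta = min(1, eps/8). Then 0 < |x − 3| < delta gives both |x − 3| < 1 and |x − 3| < eps/8, so |(-2x^2 + 6x - 5) + 5| < eps.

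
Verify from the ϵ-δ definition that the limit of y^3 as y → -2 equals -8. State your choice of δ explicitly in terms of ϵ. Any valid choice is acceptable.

Let ϵ > 0 be given. We seek δ > 0 with 0 < |y + 2| < δ ⇒ |y^3 + 8| < ϵ.
Factor: y^3 + 8 = (y + 2)(y^2 - 2y + 4), so |y^3 + 8| = |y + 2|·|y^2 - 2y + 4|.
Restrict δ ≤ 1. Then |y + 2| < 1 gives |y| < 3, so by the triangle inequality |y^2 - 2y + 4| ≤ 3^2 + 2·3 + 4 = 19.
Hence |y^3 + 8| ≤ 19|y + 2|, which is < ϵ once |y + 2| < ϵ/19.
Take δ = min(1, ϵ/19). If 0 < |y + 2| < δ then both bounds hold and |y^3 + 8| ≤ 19|y + 2| < 19·(ϵ/19) = ϵ.

δ = min(1, ϵ/19)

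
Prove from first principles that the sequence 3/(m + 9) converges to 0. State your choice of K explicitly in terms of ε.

K = 3/ε

Let ε > 0. For m ≥ 1, |3/(m + 9) − 0| = 3/(m + 9) ≤ 3/m.
We need 3/m < ε, i.e. m > 3/ε.
Take K = 3/ε. If m > K then |3/(m + 9)| ≤ 3/m < ε.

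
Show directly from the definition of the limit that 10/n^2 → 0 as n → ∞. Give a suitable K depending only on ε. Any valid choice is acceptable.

K = (10/ε)^{1/2}

Suppose ε > 0. For n ≥ 1, |10/n^2 − 0| = 10/n^2.
10/n^2 < ε ⇔ n^2 > 10/ε ⇔ n > (10/ε)^{1/2}.
Take K = (10/ε)^{1/2}. Then n > K implies 10/n^2 < ε.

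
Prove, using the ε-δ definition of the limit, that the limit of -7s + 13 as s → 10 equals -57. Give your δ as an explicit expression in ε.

δ = ε/7

Suppose ε > 0. We need δ > 0 so that 0 < |s − 10| < δ implies |(-7s + 13) + 57| < ε.
|(-7s + 13) + 57| = |-7s + 70| = 7|s − 10|.
Thus it suffices that |s − 10| < ε/7.
Choosing δ = ε/7 gives |(-7s + 13) + 57| = 7|s − 10| < ε whenever |s − 10| < δ.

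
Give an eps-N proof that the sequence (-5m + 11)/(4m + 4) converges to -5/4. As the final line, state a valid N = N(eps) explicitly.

N = 4/eps

Let eps > 0 be given. For m ≥ 1, |(-5m + 11)/(4m + 4) + 5/4| = |64|/(4(4m + 4)) = 64/(4(4m + 4)).
Since 4m + 4 ≥ 4m for m ≥ 1, this is ≤ 64/(4·4m) = 4/m.
So |(-5m + 11)/(4m + 4) + 5/4| < eps whenever m > 4/eps.
Take N = 4/eps. If m > N then |(-5m + 11)/(4m + 4) + 5/4| ≤ 4/m < eps.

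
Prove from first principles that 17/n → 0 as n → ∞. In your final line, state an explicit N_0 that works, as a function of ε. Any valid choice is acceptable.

Suppose ε > 0. For n ≥ 1, |17/n − 0| = 17/(n) ≤ 17/n.
We need 17/n < ε, i.e. n > 17/ε.
Take N_0 = 17/ε. If n > N_0 then |17/n| ≤ 17/n < ε.

N_0 = 17/ε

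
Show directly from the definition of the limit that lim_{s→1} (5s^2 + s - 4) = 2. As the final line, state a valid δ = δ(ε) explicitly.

Let ε > 0. We want δ > 0 such that 0 < |s − 1| < δ implies |(5s^2 + s - 4) − 2| < ε.
(5s^2 + s - 4) − 2 = 5s^2 + s - 6 = (s − 1)(5s + 6).
So |(5s^2 + s - 4) − 2| = |s − 1|·|5s + 6|.
Require δ ≤ 1. Then |s − 1| < 1 gives |s| < 2, and by the triangle inequality |5s + 6| ≤ 5·2 + 6 = 16.
Hence |(5s^2 + s - 4) − 2| ≤ 16|s − 1| < ε provided |s − 1| < ε/16.
Take δ = min(1, ε/16). Then 0 < |s − 1| < δ gives both |s − 1| < 1 and |s − 1| < ε/16, so |(5s^2 + s - 4) − 2| < ε.

δ = min(1, ε/16)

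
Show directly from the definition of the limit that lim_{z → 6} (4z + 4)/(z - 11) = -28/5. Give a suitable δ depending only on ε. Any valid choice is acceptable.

δ = min(5/2, (25/96)ε)

Suppose ε > 0. We want δ > 0 with 0 < |z − 6| < δ ⇒ |(4z + 4)/(z - 11) + 28/5| < ε.
Combining over a common denominator, (4z + 4)/(z - 11) + 28/5 = [(4z + 4)·(-5) − 28·(z - 11)] / [(-5)·(z - 11)] = -48(z − 6) / ((-5)(z - 11)).
So |(4z + 4)/(z - 11) + 28/5| = 48|z − 6| / (5·|z − 11|).
Require δ ≤ 5/2, so |z − 11| ≥ |-5| − |z − 6| > 5 − 5/2 = 5/2.
Hence |(4z + 4)/(z - 11) + 28/5| < 48|z − 6|/(5·(5/2)) = (96/25)|z − 6|, which is < ε once |z − 6| < (25/96)ε.
Take δ = min(5/2, (25/96)ε). Then 0 < |z − 6| < δ forces both bounds, so |(4z + 4)/(z - 11) + 28/5| < ε.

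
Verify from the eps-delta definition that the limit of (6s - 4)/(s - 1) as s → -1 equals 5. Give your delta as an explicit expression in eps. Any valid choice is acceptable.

Fix eps > 0. We want delta > 0 with 0 < |s + 1| < delta ⇒ |(6s - 4)/(s - 1) − 5| < eps.
Combining over a common denominator, (6s - 4)/(s - 1) − 5 = [(6s - 4)·(-2) − (-10)·(s - 1)] / [(-2)·(s - 1)] = -2(s + 1) / ((-2)(s - 1)).
So |(6s - 4)/(s - 1) − 5| = 2|s + 1| / (2·|s − 1|).
Require delta ≤ 1, so |s − 1| ≥ |-2| − |s + 1| > 2 − 1 = 1.
Hence |(6s - 4)/(s - 1) − 5| < 2|s + 1|/(2·1) = |s + 1|, which is < eps once |s + 1| < eps.
Take delta = min(1, eps). Then 0 < |s + 1| < delta forces both bounds, so |(6s - 4)/(s - 1) − 5| < eps.

delta = min(1, eps)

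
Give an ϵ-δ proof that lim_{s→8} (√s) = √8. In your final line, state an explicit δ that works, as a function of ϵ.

Let ϵ > 0 be given. We want δ > 0 such that 0 < |s − 8| < δ implies |√s − √8| < ϵ.
Multiplying by the conjugate, |√s − √8| = |s − 8|/(√s + √8).
Restrict δ ≤ 8 so that |s − 8| < 8 forces s > 0, and then √s + √8 > √8.
Hence |√s − √8| < |s − 8|/√8, which is < ϵ once |s − 8| < √8·ϵ.
Take δ = min(8, √8·ϵ). If 0 < |s − 8| < δ then s > 0 and |√s − √8| < |s − 8|/√8 < ϵ.

δ = min(8, √8·ϵ)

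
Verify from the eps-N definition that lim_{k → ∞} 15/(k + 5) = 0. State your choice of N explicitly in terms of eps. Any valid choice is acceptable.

N = 15/eps

Fix eps > 0. For k ≥ 1, |15/(k + 5) − 0| = 15/(k + 5) ≤ 15/k.
We need 15/k < eps, i.e. k > 15/eps.
Take N = 15/eps. If k > N then |15/(k + 5)| ≤ 15/k < eps.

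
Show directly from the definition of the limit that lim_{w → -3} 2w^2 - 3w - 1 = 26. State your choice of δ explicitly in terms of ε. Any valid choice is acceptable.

Let ε > 0. We want δ > 0 such that 0 < |w + 3| < δ implies |(2w^2 - 3w - 1) − 26| < ε.
(2w^2 - 3w - 1) − 26 = 2w^2 - 3w - 27 = (w + 3)(2w - 9).
So |(2w^2 - 3w - 1) − 26| = |w + 3|·|2w - 9|.
Require δ ≤ 1. Then |w + 3| < 1 gives |w| < 4, and by the triangle inequality |2w - 9| ≤ 2·4 + 9 = 17.
Hence |(2w^2 - 3w - 1) − 26| ≤ 17|w + 3| < ε provided |w + 3| < ε/17.
Choosing δ = min(1, ε/17) ensures both conditions, hence |(2w^2 - 3w - 1) − 26| < ε.

δ = min(1, ε/17)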